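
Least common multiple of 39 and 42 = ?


GCD(39, 42) = 3
LCM = 39*42/3 = 1638/3 = 546

LCM = 546


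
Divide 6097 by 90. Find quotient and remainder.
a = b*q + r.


6097 = 90 * 67 + 67
Check: 6030 + 67 = 6097

q = 67, r = 67


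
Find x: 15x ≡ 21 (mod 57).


GCD(15, 57) = 3 divides 21
Divide: 5x ≡ 7 (mod 19)
x ≡ 9 (mod 19)


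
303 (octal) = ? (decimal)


303 (base 8) = 195 (decimal)
195 (decimal) = 195 (base 10)


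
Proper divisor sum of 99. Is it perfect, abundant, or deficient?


Proper divisors: 1, 3, 9, 11, 33
Sum = 1 + 3 + 9 + 11 + 33 = 57
57 < 99 → deficient

s(99) = 57 (deficient)


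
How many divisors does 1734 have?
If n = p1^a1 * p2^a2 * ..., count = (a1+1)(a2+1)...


1734 = 2^1 × 3^1 × 17^2
d(1734) = (1+1) × (1+1) × (2+1) = 12

12 divisors


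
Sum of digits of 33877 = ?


3 + 3 + 8 + 7 + 7 = 28


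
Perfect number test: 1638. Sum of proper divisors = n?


Proper divisors of 1638: 1, 2, 3, 6, 7, 9, 13, 14, 18, 21, 26, 39, 42, 63, 78, 91, 117, 126, 182, 234, 273, 546, 819
Sum = 1 + 2 + 3 + 6 + 7 + 9 + 13 + 14 + 18 + 21 + 26 + 39 + 42 + 63 + 78 + 91 + 117 + 126 + 182 + 234 + 273 + 546 + 819 = 2730

No, 1638 is not perfect (2730 ≠ 1638)


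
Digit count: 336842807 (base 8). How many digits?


336842807 in base 8 = 2404750067
Number of digits = 10

10 digits (base 8)


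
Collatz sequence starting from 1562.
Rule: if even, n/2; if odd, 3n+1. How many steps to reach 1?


1562 → 781 → 2344 → 1172 → 586 → 293 → 880 → 440 → 220 → 110 → 55 → 166 → 83 → 250 → 125 → 376 → 188 → 94 → 47 → 142 → 71 → 214 → 107 → 322 → 161 → 484 → 242 → 121 → 364 → 182 → 91 → 274 → 137 → 412 → 206 → 103 → 310 → 155 → 466 → 233 → 700 → 350 → 175 → 526 → 263 → 790 → 395 → 1186 → 593 → 1780 → 890 → 445 → 1336 → 668 → 334 → 167 → 502 → 251 → 754 → 377 → 1132 → 566 → 283 → 850 → 425 → 1276 → 638 → 319 → 958 → 479 → 1438 → 719 → 2158 → 1079 → 3238 → 1619 → 4858 → 2429 → 7288 → 3644 → 1822 → 911 → 2734 → 1367 → 4102 → 2051 → 6154 → 3077 → 9232 → 4616 → 2308 → 1154 → 577 → 1732 → 866 → 433 → 1300 → 650 → 325 → 976 → 488 → 244 → 122 → 61 → 184 → 92 → 46 → 23 → 70 → 35 → 106 → 53 → 160 → 80 → 40 → 20 → 10 → 5 → 16 → 8 → 4 → 2 → 1
Total steps = 122

122 steps


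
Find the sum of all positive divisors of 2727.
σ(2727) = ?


Divisors of 2727: 1, 3, 9, 27, 101, 303, 909, 2727
Sum = 1 + 3 + 9 + 27 + 101 + 303 + 909 + 2727 = 4080

σ(2727) = 4080


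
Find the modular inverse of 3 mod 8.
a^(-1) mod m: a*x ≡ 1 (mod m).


Use the extended Euclidean algorithm on (8, 3); each row r = 8*s + 3*t:
r=8, s=1, t=0
r=3, s=0, t=1
q=2: r=2, s=1, t=-2   [8*(1) + 3*(-2) = 2]
q=1: r=1, s=-1, t=3   [8*(-1) + 3*(3) = 1]
q=2: r=0, s=3, t=-8   [8*(3) + 3*(-8) = 0]
GCD = 1 with t = 3, so 3*(3) ≡ 1 (mod 8)
Inverse = 3 mod 8 = 3
Check: 3 * 3 = 9 ≡ 1 (mod 8)

3^(-1) ≡ 3 (mod 8)


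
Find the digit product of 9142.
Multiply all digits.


9 × 1 × 4 × 2 = 72


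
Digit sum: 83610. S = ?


8 + 3 + 6 + 1 + 0 = 18


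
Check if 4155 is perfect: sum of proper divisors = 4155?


Proper divisors of 4155: 1, 3, 5, 15, 277, 831, 1385
Sum = 1 + 3 + 5 + 15 + 277 + 831 + 1385 = 2517

No, 4155 is not perfect (2517 ≠ 4155)


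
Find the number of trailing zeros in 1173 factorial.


floor(1173/5) = 234
floor(1173/25) = 46
floor(1173/125) = 9
floor(1173/625) = 1
Total = 290

290 trailing zeros


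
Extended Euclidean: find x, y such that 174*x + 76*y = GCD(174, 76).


Tabular extended Euclidean (each row: r = 174*s + 76*t):
r=174, s=1, t=0
r=76, s=0, t=1
q=2: r=22, s=1, t=-2   [174*(1) + 76*(-2) = 22]
q=3: r=10, s=-3, t=7   [174*(-3) + 76*(7) = 10]
q=2: r=2, s=7, t=-16   [174*(7) + 76*(-16) = 2]
q=5: r=0, s=-38, t=87   [174*(-38) + 76*(87) = 0]
GCD = 2; from the row with r=2: x=7, y=-16
Check: 174*(7) + 76*(-16) = 1218 - 1216 = 2

GCD = 2, x = 7, y = -16


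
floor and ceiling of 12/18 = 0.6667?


12/18 = 0.6667
floor = 0
ceil = 1

floor = 0, ceil = 1


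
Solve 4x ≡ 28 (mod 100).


GCD(4, 100) = 4 divides 28
Divide: 1x ≡ 7 (mod 25)
x ≡ 7 (mod 25)


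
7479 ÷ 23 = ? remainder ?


7479 = 23 * 325 + 4
Check: 7475 + 4 = 7479

q = 325, r = 4


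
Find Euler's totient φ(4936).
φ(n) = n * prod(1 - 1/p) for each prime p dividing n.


4936 = 2^3 × 617
Prime factors: 2, 617
φ(4936) = 4936 × (1-1/2) × (1-1/617)
= 4936 × 1/2 × 616/617 = 2464

φ(4936) = 2464


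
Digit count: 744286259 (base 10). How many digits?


744286259 has 9 digits in base 10
floor(log10(744286259)) + 1 = floor(8.8717) + 1 = 9

9 digits (base 10)


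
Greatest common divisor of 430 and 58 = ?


430 = 7 * 58 + 24
58 = 2 * 24 + 10
24 = 2 * 10 + 4
10 = 2 * 4 + 2
4 = 2 * 2 + 0
GCD = 2


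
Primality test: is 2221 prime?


Check divisors up to sqrt(2221) = 47.1275
No divisors found.
2221 is prime.

Yes, 2221 is prime


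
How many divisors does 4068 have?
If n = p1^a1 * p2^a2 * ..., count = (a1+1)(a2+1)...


4068 = 2^2 × 3^2 × 113^1
d(4068) = (2+1) × (2+1) × (1+1) = 18

18 divisors


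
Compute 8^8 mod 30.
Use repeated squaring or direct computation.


8^1 mod 30 = 8
8^2 mod 30 = 4
8^3 mod 30 = 2
8^4 mod 30 = 16
8^5 mod 30 = 8
8^6 mod 30 = 4
8^7 mod 30 = 2
8^8 mod 30 = 16


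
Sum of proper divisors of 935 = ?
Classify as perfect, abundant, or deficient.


Proper divisors: 1, 5, 11, 17, 55, 85, 187
Sum = 1 + 5 + 11 + 17 + 55 + 85 + 187 = 361
361 < 935 → deficient

s(935) = 361 (deficient)


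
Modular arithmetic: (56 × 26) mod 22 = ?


56 × 26 = 1456
1456 mod 22 = 4


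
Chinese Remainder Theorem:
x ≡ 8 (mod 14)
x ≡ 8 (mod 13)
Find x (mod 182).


M = 14*13 = 182
M1 = M/14 = 13, M2 = M/13 = 14
M1^(-1) mod 14 = 13, M2^(-1) mod 13 = 1
x = 8*13*13 + 8*14*1 = 1464
1464 mod 182 = 8
Check: 8 mod 14 = 8 ✓, 8 mod 13 = 8 ✓

x ≡ 8 (mod 182)


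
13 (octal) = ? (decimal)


13 (base 8) = 11 (decimal)
11 (decimal) = 11 (base 10)


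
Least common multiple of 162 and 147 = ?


GCD(162, 147) = 3
LCM = 162*147/3 = 23814/3 = 7938

LCM = 7938


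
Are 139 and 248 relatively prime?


Euclidean algorithm:
248 = 1 * 139 + 109
139 = 1 * 109 + 30
109 = 3 * 30 + 19
30 = 1 * 19 + 11
19 = 1 * 11 + 8
11 = 1 * 8 + 3
8 = 2 * 3 + 2
3 = 1 * 2 + 1
2 = 2 * 1 + 0
GCD(139, 248) = 1

Yes, coprime (GCD = 1)


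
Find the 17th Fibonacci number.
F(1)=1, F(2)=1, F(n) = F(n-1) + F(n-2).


Sequence: 1, 1, 2, 3, 5, 8, 13, 21, 34, 55, 89, 144, 233, 377, 610, 987, 1597
F(17) = 1597


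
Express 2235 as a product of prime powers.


2235 / 3 = 745
745 / 5 = 149
149 / 149 = 1
2235 = 3 × 5 × 149


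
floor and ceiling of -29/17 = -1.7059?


-29/17 = -1.7059
floor = -2
ceil = -1

floor = -2, ceil = -1


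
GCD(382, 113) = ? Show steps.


382 = 3 * 113 + 43
113 = 2 * 43 + 27
43 = 1 * 27 + 16
27 = 1 * 16 + 11
16 = 1 * 11 + 5
11 = 2 * 5 + 1
5 = 5 * 1 + 0
GCD = 1


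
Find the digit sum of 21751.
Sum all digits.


2 + 1 + 7 + 5 + 1 = 16


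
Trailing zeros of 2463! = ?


floor(2463/5) = 492
floor(2463/25) = 98
floor(2463/125) = 19
floor(2463/625) = 3
Total = 612

612 trailing zeros


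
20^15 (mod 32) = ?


20^1 mod 32 = 20
20^2 mod 32 = 16
20^3 mod 32 = 0
20^4 mod 32 = 0
20^5 mod 32 = 0
20^6 mod 32 = 0
20^7 mod 32 = 0
20^8 mod 32 = 0
20^9 mod 32 = 0
20^10 mod 32 = 0
20^11 mod 32 = 0
20^12 mod 32 = 0
20^13 mod 32 = 0
20^14 mod 32 = 0
20^15 mod 32 = 0


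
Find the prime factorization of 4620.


4620 / 2 = 2310
2310 / 2 = 1155
1155 / 3 = 385
385 / 5 = 77
77 / 7 = 11
11 / 11 = 1
4620 = 2^2 × 3 × 5 × 7 × 11


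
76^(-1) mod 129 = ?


Use the extended Euclidean algorithm on (129, 76); each row r = 129*s + 76*t:
r=129, s=1, t=0
r=76, s=0, t=1
q=1: r=53, s=1, t=-1   [129*(1) + 76*(-1) = 53]
q=1: r=23, s=-1, t=2   [129*(-1) + 76*(2) = 23]
q=2: r=7, s=3, t=-5   [129*(3) + 76*(-5) = 7]
q=3: r=2, s=-10, t=17   [129*(-10) + 76*(17) = 2]
q=3: r=1, s=33, t=-56   [129*(33) + 76*(-56) = 1]
q=2: r=0, s=-76, t=129   [129*(-76) + 76*(129) = 0]
GCD = 1 with t = -56, so 76*(-56) ≡ 1 (mod 129)
Inverse = -56 mod 129 = 73
Check: 76 * 73 = 5548 ≡ 1 (mod 129)

76^(-1) ≡ 73 (mod 129)


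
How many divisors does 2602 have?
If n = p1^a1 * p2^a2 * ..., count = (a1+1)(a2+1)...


2602 = 2^1 × 1301^1
d(2602) = (1+1) × (1+1) = 4

4 divisors


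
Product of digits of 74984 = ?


7 × 4 × 9 × 8 × 4 = 8064


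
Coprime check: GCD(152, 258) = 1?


Euclidean algorithm:
258 = 1 * 152 + 106
152 = 1 * 106 + 46
106 = 2 * 46 + 14
46 = 3 * 14 + 4
14 = 3 * 4 + 2
4 = 2 * 2 + 0
GCD(152, 258) = 2

No, not coprime (GCD = 2)


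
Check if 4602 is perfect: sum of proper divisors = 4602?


Proper divisors of 4602: 1, 2, 3, 6, 13, 26, 39, 59, 78, 118, 177, 354, 767, 1534, 2301
Sum = 1 + 2 + 3 + 6 + 13 + 26 + 39 + 59 + 78 + 118 + 177 + 354 + 767 + 1534 + 2301 = 5478

No, 4602 is not perfect (5478 ≠ 4602)


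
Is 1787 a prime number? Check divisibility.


Check divisors up to sqrt(1787) = 42.2729
No divisors found.
1787 is prime.

Yes, 1787 is prime


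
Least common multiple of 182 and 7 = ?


GCD(182, 7) = 7
LCM = 182*7/7 = 1274/7 = 182

LCM = 182


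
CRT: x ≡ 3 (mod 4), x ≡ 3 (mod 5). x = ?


M = 4*5 = 20
M1 = M/4 = 5, M2 = M/5 = 4
M1^(-1) mod 4 = 1, M2^(-1) mod 5 = 4
x = 3*5*1 + 3*4*4 = 63
63 mod 20 = 3
Check: 3 mod 4 = 3 ✓, 3 mod 5 = 3 ✓

x ≡ 3 (mod 20)


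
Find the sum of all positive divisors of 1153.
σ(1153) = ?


Divisors of 1153: 1, 1153
Sum = 1 + 1153 = 1154

σ(1153) = 1154


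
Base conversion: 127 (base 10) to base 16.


127 (base 10) = 127 (decimal)
127 (decimal) = 7F (base 16)


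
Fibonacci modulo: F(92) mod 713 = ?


F(k) mod 713 for k=1..92:
1, 1, 2, 3, 5, 8, 13, 21, 34, 55, 89, 144, 233, 377, 610, 274, 171, 445, 616, 348, 251, 599, 137, 23, 160, 183, 343, 526, 156, 682, 125, 94, 219, 313, 532, 132, 664, 83, 34, 117, 151, 268, 419, 687, 393, 367, 47, 414, 461, 162, 623, 72, 695, 54, 36, 90, 126, 216, 342, 558, 187, 32, 219, 251, 470, 8, 478, 486, 251, 24, 275, 299, 574, 160, 21, 181, 202, 383, 585, 255, 127, 382, 509, 178, 687, 152, 126, 278, 404, 682, 373, 342
F(92) mod 713 = 342


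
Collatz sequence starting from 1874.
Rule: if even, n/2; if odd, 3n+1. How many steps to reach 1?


1874 → 937 → 2812 → 1406 → 703 → 2110 → 1055 → 3166 → 1583 → 4750 → 2375 → 7126 → 3563 → 10690 → 5345 → 16036 → 8018 → 4009 → 12028 → 6014 → 3007 → 9022 → 4511 → 13534 → 6767 → 20302 → 10151 → 30454 → 15227 → 45682 → 22841 → 68524 → 34262 → 17131 → 51394 → 25697 → 77092 → 38546 → 19273 → 57820 → 28910 → 14455 → 43366 → 21683 → 65050 → 32525 → 97576 → 48788 → 24394 → 12197 → 36592 → 18296 → 9148 → 4574 → 2287 → 6862 → 3431 → 10294 → 5147 → 15442 → 7721 → 23164 → 11582 → 5791 → 17374 → 8687 → 26062 → 13031 → 39094 → 19547 → 58642 → 29321 → 87964 → 43982 → 21991 → 65974 → 32987 → 98962 → 49481 → 148444 → 74222 → 37111 → 111334 → 55667 → 167002 → 83501 → 250504 → 125252 → 62626 → 31313 → 93940 → 46970 → 23485 → 70456 → 35228 → 17614 → 8807 → 26422 → 13211 → 39634 → 19817 → 59452 → 29726 → 14863 → 44590 → 22295 → 66886 → 33443 → 100330 → 50165 → 150496 → 75248 → 37624 → 18812 → 9406 → 4703 → 14110 → 7055 → 21166 → 10583 → 31750 → 15875 → 47626 → 23813 → 71440 → 35720 → 17860 → 8930 → 4465 → 13396 → 6698 → 3349 → 10048 → 5024 → 2512 → 1256 → 628 → 314 → 157 → 472 → 236 → 118 → 59 → 178 → 89 → 268 → 134 → 67 → 202 → 101 → 304 → 152 → 76 → 38 → 19 → 58 → 29 → 88 → 44 → 22 → 11 → 34 → 17 → 52 → 26 → 13 → 40 → 20 → 10 → 5 → 16 → 8 → 4 → 2 → 1
Total steps = 174

174 steps


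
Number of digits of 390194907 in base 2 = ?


390194907 in base 2 = 10111010000011110011011011011
Number of digits = 29

29 digits (base 2)


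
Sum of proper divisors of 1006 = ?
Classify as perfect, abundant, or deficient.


Proper divisors: 1, 2, 503
Sum = 1 + 2 + 503 = 506
506 < 1006 → deficient

s(1006) = 506 (deficient)


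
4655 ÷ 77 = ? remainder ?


4655 = 77 * 60 + 35
Check: 4620 + 35 = 4655

q = 60, r = 35


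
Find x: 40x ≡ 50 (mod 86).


GCD(40, 86) = 2 divides 50
Divide: 20x ≡ 25 (mod 43)
x ≡ 12 (mod 43)


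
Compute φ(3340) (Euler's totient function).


3340 = 2^2 × 5 × 167
Prime factors: 2, 5, 167
φ(3340) = 3340 × (1-1/2) × (1-1/5) × (1-1/167)
= 3340 × 1/2 × 4/5 × 166/167 = 1328

φ(3340) = 1328


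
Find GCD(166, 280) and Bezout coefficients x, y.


Tabular extended Euclidean (each row: r = 166*s + 280*t):
r=166, s=1, t=0
r=280, s=0, t=1
q=0: r=166, s=1, t=0   [166*(1) + 280*(0) = 166]
q=1: r=114, s=-1, t=1   [166*(-1) + 280*(1) = 114]
q=1: r=52, s=2, t=-1   [166*(2) + 280*(-1) = 52]
q=2: r=10, s=-5, t=3   [166*(-5) + 280*(3) = 10]
q=5: r=2, s=27, t=-16   [166*(27) + 280*(-16) = 2]
q=5: r=0, s=-140, t=83   [166*(-140) + 280*(83) = 0]
GCD = 2; from the row with r=2: x=27, y=-16
Check: 166*(27) + 280*(-16) = 4482 - 4480 = 2

GCD = 2, x = 27, y = -16


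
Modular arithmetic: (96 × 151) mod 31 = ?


96 × 151 = 14496
14496 mod 31 = 19


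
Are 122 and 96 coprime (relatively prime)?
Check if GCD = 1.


Euclidean algorithm:
122 = 1 * 96 + 26
96 = 3 * 26 + 18
26 = 1 * 18 + 8
18 = 2 * 8 + 2
8 = 4 * 2 + 0
GCD(122, 96) = 2

No, not coprime (GCD = 2)


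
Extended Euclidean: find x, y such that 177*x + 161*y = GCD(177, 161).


Tabular extended Euclidean (each row: r = 177*s + 161*t):
r=177, s=1, t=0
r=161, s=0, t=1
q=1: r=16, s=1, t=-1   [177*(1) + 161*(-1) = 16]
q=10: r=1, s=-10, t=11   [177*(-10) + 161*(11) = 1]
q=16: r=0, s=161, t=-177   [177*(161) + 161*(-177) = 0]
GCD = 1; from the row with r=1: x=-10, y=11
Check: 177*(-10) + 161*(11) = -1770 + 1771 = 1

GCD = 1, x = -10, y = 11


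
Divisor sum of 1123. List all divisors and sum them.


Divisors of 1123: 1, 1123
Sum = 1 + 1123 = 1124

σ(1123) = 1124


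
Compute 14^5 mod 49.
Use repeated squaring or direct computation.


14^1 mod 49 = 14
14^2 mod 49 = 0
14^3 mod 49 = 0
14^4 mod 49 = 0
14^5 mod 49 = 0


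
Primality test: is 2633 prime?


Check divisors up to sqrt(2633) = 51.3128
No divisors found.
2633 is prime.

Yes, 2633 is prime


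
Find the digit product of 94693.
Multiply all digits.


9 × 4 × 6 × 9 × 3 = 5832


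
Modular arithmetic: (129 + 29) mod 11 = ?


129 + 29 = 158
158 mod 11 = 4


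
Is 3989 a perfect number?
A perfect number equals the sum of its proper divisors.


Proper divisors of 3989: 1
Sum = 1 = 1

No, 3989 is not perfect (1 ≠ 3989)


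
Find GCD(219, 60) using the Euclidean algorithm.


219 = 3 * 60 + 39
60 = 1 * 39 + 21
39 = 1 * 21 + 18
21 = 1 * 18 + 3
18 = 6 * 3 + 0
GCD = 3


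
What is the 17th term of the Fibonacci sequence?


Sequence: 1, 1, 2, 3, 5, 8, 13, 21, 34, 55, 89, 144, 233, 377, 610, 987, 1597
F(17) = 1597


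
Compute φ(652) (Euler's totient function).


652 = 2^2 × 163
Prime factors: 2, 163
φ(652) = 652 × (1-1/2) × (1-1/163)
= 652 × 1/2 × 162/163 = 324

φ(652) = 324


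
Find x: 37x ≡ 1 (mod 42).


GCD(37, 42) = 1, unique solution
a^(-1) mod 42 = 25
x = 25 * 1 mod 42 = 25

x ≡ 25 (mod 42)


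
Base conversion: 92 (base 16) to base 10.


92 (base 16) = 146 (decimal)
146 (decimal) = 146 (base 10)


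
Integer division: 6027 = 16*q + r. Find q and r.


6027 = 16 * 376 + 11
Check: 6016 + 11 = 6027

q = 376, r = 11


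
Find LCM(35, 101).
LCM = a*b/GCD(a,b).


GCD(35, 101) = 1
LCM = 35*101/1 = 3535/1 = 3535

LCM = 3535


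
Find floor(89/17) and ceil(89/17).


89/17 = 5.2353
floor = 5
ceil = 6

floor = 5, ceil = 6


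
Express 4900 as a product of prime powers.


4900 / 2 = 2450
2450 / 2 = 1225
1225 / 5 = 245
245 / 5 = 49
49 / 7 = 7
7 / 7 = 1
4900 = 2^2 × 5^2 × 7^2


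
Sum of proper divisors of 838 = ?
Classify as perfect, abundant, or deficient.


Proper divisors: 1, 2, 419
Sum = 1 + 2 + 419 = 422
422 < 838 → deficient

s(838) = 422 (deficient)


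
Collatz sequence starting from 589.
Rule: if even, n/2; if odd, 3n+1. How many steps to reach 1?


589 → 1768 → 884 → 442 → 221 → 664 → 332 → 166 → 83 → 250 → 125 → 376 → 188 → 94 → 47 → 142 → 71 → 214 → 107 → 322 → 161 → 484 → 242 → 121 → 364 → 182 → 91 → 274 → 137 → 412 → 206 → 103 → 310 → 155 → 466 → 233 → 700 → 350 → 175 → 526 → 263 → 790 → 395 → 1186 → 593 → 1780 → 890 → 445 → 1336 → 668 → 334 → 167 → 502 → 251 → 754 → 377 → 1132 → 566 → 283 → 850 → 425 → 1276 → 638 → 319 → 958 → 479 → 1438 → 719 → 2158 → 1079 → 3238 → 1619 → 4858 → 2429 → 7288 → 3644 → 1822 → 911 → 2734 → 1367 → 4102 → 2051 → 6154 → 3077 → 9232 → 4616 → 2308 → 1154 → 577 → 1732 → 866 → 433 → 1300 → 650 → 325 → 976 → 488 → 244 → 122 → 61 → 184 → 92 → 46 → 23 → 70 → 35 → 106 → 53 → 160 → 80 → 40 → 20 → 10 → 5 → 16 → 8 → 4 → 2 → 1
Total steps = 118

118 steps


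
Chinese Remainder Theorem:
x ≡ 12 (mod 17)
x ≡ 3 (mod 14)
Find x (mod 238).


M = 17*14 = 238
M1 = M/17 = 14, M2 = M/14 = 17
M1^(-1) mod 17 = 11, M2^(-1) mod 14 = 5
x = 12*14*11 + 3*17*5 = 2103
2103 mod 238 = 199
Check: 199 mod 17 = 12 ✓, 199 mod 14 = 3 ✓

x ≡ 199 (mod 238)


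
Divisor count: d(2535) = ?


2535 = 3^1 × 5^1 × 13^2
d(2535) = (1+1) × (1+1) × (2+1) = 12

12 divisors


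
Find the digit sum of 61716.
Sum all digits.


6 + 1 + 7 + 1 + 6 = 21


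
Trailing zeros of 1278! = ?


floor(1278/5) = 255
floor(1278/25) = 51
floor(1278/125) = 10
floor(1278/625) = 2
Total = 318

318 trailing zeros


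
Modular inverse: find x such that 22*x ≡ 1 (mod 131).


Use the extended Euclidean algorithm on (131, 22); each row r = 131*s + 22*t:
r=131, s=1, t=0
r=22, s=0, t=1
q=5: r=21, s=1, t=-5   [131*(1) + 22*(-5) = 21]
q=1: r=1, s=-1, t=6   [131*(-1) + 22*(6) = 1]
q=21: r=0, s=22, t=-131   [131*(22) + 22*(-131) = 0]
GCD = 1 with t = 6, so 22*(6) ≡ 1 (mod 131)
Inverse = 6 mod 131 = 6
Check: 22 * 6 = 132 ≡ 1 (mod 131)

22^(-1) ≡ 6 (mod 131)


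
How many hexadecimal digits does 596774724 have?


596774724 in base 16 = 23920F44
Number of digits = 8

8 digits (base 16)


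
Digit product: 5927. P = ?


5 × 9 × 2 × 7 = 630


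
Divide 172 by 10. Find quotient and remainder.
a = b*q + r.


172 = 10 * 17 + 2
Check: 170 + 2 = 172

q = 17, r = 2


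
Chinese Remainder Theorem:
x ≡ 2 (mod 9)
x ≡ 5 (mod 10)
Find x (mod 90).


M = 9*10 = 90
M1 = M/9 = 10, M2 = M/10 = 9
M1^(-1) mod 9 = 1, M2^(-1) mod 10 = 9
x = 2*10*1 + 5*9*9 = 425
425 mod 90 = 65
Check: 65 mod 9 = 2 ✓, 65 mod 10 = 5 ✓

x ≡ 65 (mod 90)


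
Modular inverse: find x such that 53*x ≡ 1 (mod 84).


Use the extended Euclidean algorithm on (84, 53); each row r = 84*s + 53*t:
r=84, s=1, t=0
r=53, s=0, t=1
q=1: r=31, s=1, t=-1   [84*(1) + 53*(-1) = 31]
q=1: r=22, s=-1, t=2   [84*(-1) + 53*(2) = 22]
q=1: r=9, s=2, t=-3   [84*(2) + 53*(-3) = 9]
q=2: r=4, s=-5, t=8   [84*(-5) + 53*(8) = 4]
q=2: r=1, s=12, t=-19   [84*(12) + 53*(-19) = 1]
q=4: r=0, s=-53, t=84   [84*(-53) + 53*(84) = 0]
GCD = 1 with t = -19, so 53*(-19) ≡ 1 (mod 84)
Inverse = -19 mod 84 = 65
Check: 53 * 65 = 3445 ≡ 1 (mod 84)

53^(-1) ≡ 65 (mod 84)


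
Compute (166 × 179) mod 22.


166 × 179 = 29714
29714 mod 22 = 14


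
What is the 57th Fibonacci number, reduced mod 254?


F(k) mod 254 for k=1..57:
1, 1, 2, 3, 5, 8, 13, 21, 34, 55, 89, 144, 233, 123, 102, 225, 73, 44, 117, 161, 24, 185, 209, 140, 95, 235, 76, 57, 133, 190, 69, 5, 74, 79, 153, 232, 131, 109, 240, 95, 81, 176, 3, 179, 182, 107, 35, 142, 177, 65, 242, 53, 41, 94, 135, 229, 110
F(57) mod 254 = 110


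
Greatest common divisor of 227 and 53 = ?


227 = 4 * 53 + 15
53 = 3 * 15 + 8
15 = 1 * 8 + 7
8 = 1 * 7 + 1
7 = 7 * 1 + 0
GCD = 1


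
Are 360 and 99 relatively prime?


Euclidean algorithm:
360 = 3 * 99 + 63
99 = 1 * 63 + 36
63 = 1 * 36 + 27
36 = 1 * 27 + 9
27 = 3 * 9 + 0
GCD(360, 99) = 9

No, not coprime (GCD = 9)


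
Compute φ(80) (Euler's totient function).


80 = 2^4 × 5
Prime factors: 2, 5
φ(80) = 80 × (1-1/2) × (1-1/5)
= 80 × 1/2 × 4/5 = 32

φ(80) = 32


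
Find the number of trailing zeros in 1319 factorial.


floor(1319/5) = 263
floor(1319/25) = 52
floor(1319/125) = 10
floor(1319/625) = 2
Total = 327

327 trailing zeros


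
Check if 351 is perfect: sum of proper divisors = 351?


Proper divisors of 351: 1, 3, 9, 13, 27, 39, 117
Sum = 1 + 3 + 9 + 13 + 27 + 39 + 117 = 209

No, 351 is not perfect (209 ≠ 351)


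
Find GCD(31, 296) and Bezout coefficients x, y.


Tabular extended Euclidean (each row: r = 31*s + 296*t):
r=31, s=1, t=0
r=296, s=0, t=1
q=0: r=31, s=1, t=0   [31*(1) + 296*(0) = 31]
q=9: r=17, s=-9, t=1   [31*(-9) + 296*(1) = 17]
q=1: r=14, s=10, t=-1   [31*(10) + 296*(-1) = 14]
q=1: r=3, s=-19, t=2   [31*(-19) + 296*(2) = 3]
q=4: r=2, s=86, t=-9   [31*(86) + 296*(-9) = 2]
q=1: r=1, s=-105, t=11   [31*(-105) + 296*(11) = 1]
q=2: r=0, s=296, t=-31   [31*(296) + 296*(-31) = 0]
GCD = 1; from the row with r=1: x=-105, y=11
Check: 31*(-105) + 296*(11) = -3255 + 3256 = 1

GCD = 1, x = -105, y = 11


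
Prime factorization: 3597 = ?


3597 / 3 = 1199
1199 / 11 = 109
109 / 109 = 1
3597 = 3 × 11 × 109


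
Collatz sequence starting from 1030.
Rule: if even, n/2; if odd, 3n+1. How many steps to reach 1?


1030 → 515 → 1546 → 773 → 2320 → 1160 → 580 → 290 → 145 → 436 → 218 → 109 → 328 → 164 → 82 → 41 → 124 → 62 → 31 → 94 → 47 → 142 → 71 → 214 → 107 → 322 → 161 → 484 → 242 → 121 → 364 → 182 → 91 → 274 → 137 → 412 → 206 → 103 → 310 → 155 → 466 → 233 → 700 → 350 → 175 → 526 → 263 → 790 → 395 → 1186 → 593 → 1780 → 890 → 445 → 1336 → 668 → 334 → 167 → 502 → 251 → 754 → 377 → 1132 → 566 → 283 → 850 → 425 → 1276 → 638 → 319 → 958 → 479 → 1438 → 719 → 2158 → 1079 → 3238 → 1619 → 4858 → 2429 → 7288 → 3644 → 1822 → 911 → 2734 → 1367 → 4102 → 2051 → 6154 → 3077 → 9232 → 4616 → 2308 → 1154 → 577 → 1732 → 866 → 433 → 1300 → 650 → 325 → 976 → 488 → 244 → 122 → 61 → 184 → 92 → 46 → 23 → 70 → 35 → 106 → 53 → 160 → 80 → 40 → 20 → 10 → 5 → 16 → 8 → 4 → 2 → 1
Total steps = 124

124 steps


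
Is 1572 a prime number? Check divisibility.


1572 / 2 = 786 (exact division)
1572 is NOT prime.

No, 1572 is not prime


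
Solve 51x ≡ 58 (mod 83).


GCD(51, 83) = 1, unique solution
a^(-1) mod 83 = 70
x = 70 * 58 mod 83 = 76

x ≡ 76 (mod 83)


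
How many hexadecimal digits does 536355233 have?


536355233 in base 16 = 1FF821A1
Number of digits = 8

8 digits (base 16)


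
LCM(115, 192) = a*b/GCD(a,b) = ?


GCD(115, 192) = 1
LCM = 115*192/1 = 22080/1 = 22080

LCM = 22080


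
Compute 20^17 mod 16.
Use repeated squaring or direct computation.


20^1 mod 16 = 4
20^2 mod 16 = 0
20^3 mod 16 = 0
20^4 mod 16 = 0
20^5 mod 16 = 0
20^6 mod 16 = 0
20^7 mod 16 = 0
20^8 mod 16 = 0
20^9 mod 16 = 0
20^10 mod 16 = 0
20^11 mod 16 = 0
20^12 mod 16 = 0
20^13 mod 16 = 0
20^14 mod 16 = 0
20^15 mod 16 = 0
20^16 mod 16 = 0
20^17 mod 16 = 0


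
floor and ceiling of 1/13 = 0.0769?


1/13 = 0.0769
floor = 0
ceil = 1

floor = 0, ceil = 1


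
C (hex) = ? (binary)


C (base 16) = 12 (decimal)
12 (decimal) = 1100 (base 2)


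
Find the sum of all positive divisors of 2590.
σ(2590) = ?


Divisors of 2590: 1, 2, 5, 7, 10, 14, 35, 37, 70, 74, 185, 259, 370, 518, 1295, 2590
Sum = 1 + 2 + 5 + 7 + 10 + 14 + 35 + 37 + 70 + 74 + 185 + 259 + 370 + 518 + 1295 + 2590 = 5472

σ(2590) = 5472


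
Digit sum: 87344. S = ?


8 + 7 + 3 + 4 + 4 = 26


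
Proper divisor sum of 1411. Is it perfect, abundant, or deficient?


Proper divisors: 1, 17, 83
Sum = 1 + 17 + 83 = 101
101 < 1411 → deficient

s(1411) = 101 (deficient)


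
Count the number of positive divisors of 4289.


4289 = 4289^1
d(4289) = (1+1) = 2

2 divisors


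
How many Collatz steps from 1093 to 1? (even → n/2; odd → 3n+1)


1093 → 3280 → 1640 → 820 → 410 → 205 → 616 → 308 → 154 → 77 → 232 → 116 → 58 → 29 → 88 → 44 → 22 → 11 → 34 → 17 → 52 → 26 → 13 → 40 → 20 → 10 → 5 → 16 → 8 → 4 → 2 → 1
Total steps = 31

31 steps


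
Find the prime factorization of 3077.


3077 / 17 = 181
181 / 181 = 1
3077 = 17 × 181


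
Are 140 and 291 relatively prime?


Euclidean algorithm:
291 = 2 * 140 + 11
140 = 12 * 11 + 8
11 = 1 * 8 + 3
8 = 2 * 3 + 2
3 = 1 * 2 + 1
2 = 2 * 1 + 0
GCD(140, 291) = 1

Yes, coprime (GCD = 1)


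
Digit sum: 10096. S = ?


1 + 0 + 0 + 9 + 6 = 16


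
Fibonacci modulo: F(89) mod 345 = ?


F(k) mod 345 for k=1..89:
1, 1, 2, 3, 5, 8, 13, 21, 34, 55, 89, 144, 233, 32, 265, 297, 217, 169, 41, 210, 251, 116, 22, 138, 160, 298, 113, 66, 179, 245, 79, 324, 58, 37, 95, 132, 227, 14, 241, 255, 151, 61, 212, 273, 140, 68, 208, 276, 139, 70, 209, 279, 143, 77, 220, 297, 172, 124, 296, 75, 26, 101, 127, 228, 10, 238, 248, 141, 44, 185, 229, 69, 298, 22, 320, 342, 317, 314, 286, 255, 196, 106, 302, 63, 20, 83, 103, 186, 289
F(89) mod 345 = 289


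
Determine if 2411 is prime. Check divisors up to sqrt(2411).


Check divisors up to sqrt(2411) = 49.1019
No divisors found.
2411 is prime.

Yes, 2411 is prime


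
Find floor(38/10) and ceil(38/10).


38/10 = 3.8000
floor = 3
ceil = 4

floor = 3, ceil = 4


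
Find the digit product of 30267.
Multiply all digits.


3 × 0 × 2 × 6 × 7 = 0


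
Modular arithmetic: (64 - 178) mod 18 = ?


64 - 178 = -114
-114 mod 18 = 12


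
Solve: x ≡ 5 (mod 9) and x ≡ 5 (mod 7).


M = 9*7 = 63
M1 = M/9 = 7, M2 = M/7 = 9
M1^(-1) mod 9 = 4, M2^(-1) mod 7 = 4
x = 5*7*4 + 5*9*4 = 320
320 mod 63 = 5
Check: 5 mod 9 = 5 ✓, 5 mod 7 = 5 ✓

x ≡ 5 (mod 63)


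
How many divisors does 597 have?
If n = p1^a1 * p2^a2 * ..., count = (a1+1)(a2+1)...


597 = 3^1 × 199^1
d(597) = (1+1) × (1+1) = 4

4 divisors


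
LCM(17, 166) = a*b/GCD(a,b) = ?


GCD(17, 166) = 1
LCM = 17*166/1 = 2822/1 = 2822

LCM = 2822


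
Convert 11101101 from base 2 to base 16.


11101101 (base 2) = 237 (decimal)
237 (decimal) = ED (base 16)


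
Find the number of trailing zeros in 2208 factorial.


floor(2208/5) = 441
floor(2208/25) = 88
floor(2208/125) = 17
floor(2208/625) = 3
Total = 549

549 trailing zeros


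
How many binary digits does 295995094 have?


295995094 in base 2 = 10001101001001000011011010110
Number of digits = 29

29 digits (base 2)


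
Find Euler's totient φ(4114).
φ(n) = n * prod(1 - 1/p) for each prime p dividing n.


4114 = 2 × 11^2 × 17
Prime factors: 2, 11, 17
φ(4114) = 4114 × (1-1/2) × (1-1/11) × (1-1/17)
= 4114 × 1/2 × 10/11 × 16/17 = 1760

φ(4114) = 1760


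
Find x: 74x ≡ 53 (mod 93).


GCD(74, 93) = 1, unique solution
a^(-1) mod 93 = 44
x = 44 * 53 mod 93 = 7

x ≡ 7 (mod 93)


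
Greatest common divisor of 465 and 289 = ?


465 = 1 * 289 + 176
289 = 1 * 176 + 113
176 = 1 * 113 + 63
113 = 1 * 63 + 50
63 = 1 * 50 + 13
50 = 3 * 13 + 11
13 = 1 * 11 + 2
11 = 5 * 2 + 1
2 = 2 * 1 + 0
GCD = 1


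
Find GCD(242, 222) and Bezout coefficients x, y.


Tabular extended Euclidean (each row: r = 242*s + 222*t):
r=242, s=1, t=0
r=222, s=0, t=1
q=1: r=20, s=1, t=-1   [242*(1) + 222*(-1) = 20]
q=11: r=2, s=-11, t=12   [242*(-11) + 222*(12) = 2]
q=10: r=0, s=111, t=-121   [242*(111) + 222*(-121) = 0]
GCD = 2; from the row with r=2: x=-11, y=12
Check: 242*(-11) + 222*(12) = -2662 + 2664 = 2

GCD = 2, x = -11, y = 12


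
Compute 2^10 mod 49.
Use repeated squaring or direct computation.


2^1 mod 49 = 2
2^2 mod 49 = 4
2^3 mod 49 = 8
2^4 mod 49 = 16
2^5 mod 49 = 32
2^6 mod 49 = 15
2^7 mod 49 = 30
2^8 mod 49 = 11
2^9 mod 49 = 22
2^10 mod 49 = 44


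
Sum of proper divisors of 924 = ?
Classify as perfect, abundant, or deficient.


Proper divisors: 1, 2, 3, 4, 6, 7, 11, 12, 14, 21, 22, 28, 33, 42, 44, 66, 77, 84, 132, 154, 231, 308, 462
Sum = 1 + 2 + 3 + 4 + 6 + 7 + 11 + 12 + 14 + 21 + 22 + 28 + 33 + 42 + 44 + 66 + 77 + 84 + 132 + 154 + 231 + 308 + 462 = 1764
1764 > 924 → abundant

s(924) = 1764 (abundant)


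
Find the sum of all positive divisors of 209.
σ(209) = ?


Divisors of 209: 1, 11, 19, 209
Sum = 1 + 11 + 19 + 209 = 240

σ(209) = 240


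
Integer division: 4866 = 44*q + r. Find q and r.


4866 = 44 * 110 + 26
Check: 4840 + 26 = 4866

q = 110, r = 26


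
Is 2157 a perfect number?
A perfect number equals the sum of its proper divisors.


Proper divisors of 2157: 1, 3, 719
Sum = 1 + 3 + 719 = 723

No, 2157 is not perfect (723 ≠ 2157)


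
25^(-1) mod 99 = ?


Use the extended Euclidean algorithm on (99, 25); each row r = 99*s + 25*t:
r=99, s=1, t=0
r=25, s=0, t=1
q=3: r=24, s=1, t=-3   [99*(1) + 25*(-3) = 24]
q=1: r=1, s=-1, t=4   [99*(-1) + 25*(4) = 1]
q=24: r=0, s=25, t=-99   [99*(25) + 25*(-99) = 0]
GCD = 1 with t = 4, so 25*(4) ≡ 1 (mod 99)
Inverse = 4 mod 99 = 4
Check: 25 * 4 = 100 ≡ 1 (mod 99)

25^(-1) ≡ 4 (mod 99)


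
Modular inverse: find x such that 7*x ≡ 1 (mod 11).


Use the extended Euclidean algorithm on (11, 7); each row r = 11*s + 7*t:
r=11, s=1, t=0
r=7, s=0, t=1
q=1: r=4, s=1, t=-1   [11*(1) + 7*(-1) = 4]
q=1: r=3, s=-1, t=2   [11*(-1) + 7*(2) = 3]
q=1: r=1, s=2, t=-3   [11*(2) + 7*(-3) = 1]
q=3: r=0, s=-7, t=11   [11*(-7) + 7*(11) = 0]
GCD = 1 with t = -3, so 7*(-3) ≡ 1 (mod 11)
Inverse = -3 mod 11 = 8
Check: 7 * 8 = 56 ≡ 1 (mod 11)

7^(-1) ≡ 8 (mod 11)


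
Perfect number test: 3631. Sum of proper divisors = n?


Proper divisors of 3631: 1
Sum = 1 = 1

No, 3631 is not perfect (1 ≠ 3631)


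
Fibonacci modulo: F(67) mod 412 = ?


F(k) mod 412 for k=1..67:
1, 1, 2, 3, 5, 8, 13, 21, 34, 55, 89, 144, 233, 377, 198, 163, 361, 112, 61, 173, 234, 407, 229, 224, 41, 265, 306, 159, 53, 212, 265, 65, 330, 395, 313, 296, 197, 81, 278, 359, 225, 172, 397, 157, 142, 299, 29, 328, 357, 273, 218, 79, 297, 376, 261, 225, 74, 299, 373, 260, 221, 69, 290, 359, 237, 184, 9
F(67) mod 412 = 9


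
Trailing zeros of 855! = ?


floor(855/5) = 171
floor(855/25) = 34
floor(855/125) = 6
floor(855/625) = 1
Total = 212

212 trailing zeros


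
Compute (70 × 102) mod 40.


70 × 102 = 7140
7140 mod 40 = 20


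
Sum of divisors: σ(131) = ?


Divisors of 131: 1, 131
Sum = 1 + 131 = 132

σ(131) = 132


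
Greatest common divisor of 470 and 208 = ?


470 = 2 * 208 + 54
208 = 3 * 54 + 46
54 = 1 * 46 + 8
46 = 5 * 8 + 6
8 = 1 * 6 + 2
6 = 3 * 2 + 0
GCD = 2


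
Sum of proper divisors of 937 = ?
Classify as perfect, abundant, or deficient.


Proper divisors: 1
Sum = 1 = 1
1 < 937 → deficient

s(937) = 1 (deficient)


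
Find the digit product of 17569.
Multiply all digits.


1 × 7 × 5 × 6 × 9 = 1890


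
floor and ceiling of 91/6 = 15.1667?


91/6 = 15.1667
floor = 15
ceil = 16

floor = 15, ceil = 16


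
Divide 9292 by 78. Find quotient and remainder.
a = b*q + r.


9292 = 78 * 119 + 10
Check: 9282 + 10 = 9292

q = 119, r = 10


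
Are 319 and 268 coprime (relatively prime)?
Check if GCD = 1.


Euclidean algorithm:
319 = 1 * 268 + 51
268 = 5 * 51 + 13
51 = 3 * 13 + 12
13 = 1 * 12 + 1
12 = 12 * 1 + 0
GCD(319, 268) = 1

Yes, coprime (GCD = 1)


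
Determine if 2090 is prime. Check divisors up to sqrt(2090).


2090 / 2 = 1045 (exact division)
2090 is NOT prime.

No, 2090 is not prime


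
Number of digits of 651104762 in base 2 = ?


651104762 in base 2 = 100110110011110001000111111010
Number of digits = 30

30 digits (base 2)


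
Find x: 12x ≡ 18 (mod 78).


GCD(12, 78) = 6 divides 18
Divide: 2x ≡ 3 (mod 13)
x ≡ 8 (mod 13)


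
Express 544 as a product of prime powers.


544 / 2 = 272
272 / 2 = 136
136 / 2 = 68
68 / 2 = 34
34 / 2 = 17
17 / 17 = 1
544 = 2^5 × 17


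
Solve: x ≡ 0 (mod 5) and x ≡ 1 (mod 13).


M = 5*13 = 65
M1 = M/5 = 13, M2 = M/13 = 5
M1^(-1) mod 5 = 2, M2^(-1) mod 13 = 8
x = 0*13*2 + 1*5*8 = 40
40 mod 65 = 40
Check: 40 mod 5 = 0 ✓, 40 mod 13 = 1 ✓

x ≡ 40 (mod 65)


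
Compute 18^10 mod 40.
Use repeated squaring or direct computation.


18^1 mod 40 = 18
18^2 mod 40 = 4
18^3 mod 40 = 32
18^4 mod 40 = 16
18^5 mod 40 = 8
18^6 mod 40 = 24
18^7 mod 40 = 32
18^8 mod 40 = 16
18^9 mod 40 = 8
18^10 mod 40 = 24


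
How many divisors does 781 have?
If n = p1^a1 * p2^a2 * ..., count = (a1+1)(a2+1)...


781 = 11^1 × 71^1
d(781) = (1+1) × (1+1) = 4

4 divisors


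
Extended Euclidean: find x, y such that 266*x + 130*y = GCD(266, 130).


Tabular extended Euclidean (each row: r = 266*s + 130*t):
r=266, s=1, t=0
r=130, s=0, t=1
q=2: r=6, s=1, t=-2   [266*(1) + 130*(-2) = 6]
q=21: r=4, s=-21, t=43   [266*(-21) + 130*(43) = 4]
q=1: r=2, s=22, t=-45   [266*(22) + 130*(-45) = 2]
q=2: r=0, s=-65, t=133   [266*(-65) + 130*(133) = 0]
GCD = 2; from the row with r=2: x=22, y=-45
Check: 266*(22) + 130*(-45) = 5852 - 5850 = 2

GCD = 2, x = 22, y = -45


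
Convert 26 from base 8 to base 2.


26 (base 8) = 22 (decimal)
22 (decimal) = 10110 (base 2)


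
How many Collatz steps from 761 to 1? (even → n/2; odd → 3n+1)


761 → 2284 → 1142 → 571 → 1714 → 857 → 2572 → 1286 → 643 → 1930 → 965 → 2896 → 1448 → 724 → 362 → 181 → 544 → 272 → 136 → 68 → 34 → 17 → 52 → 26 → 13 → 40 → 20 → 10 → 5 → 16 → 8 → 4 → 2 → 1
Total steps = 33

33 steps


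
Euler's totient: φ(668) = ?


668 = 2^2 × 167
Prime factors: 2, 167
φ(668) = 668 × (1-1/2) × (1-1/167)
= 668 × 1/2 × 166/167 = 332

φ(668) = 332


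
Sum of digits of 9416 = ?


9 + 4 + 1 + 6 = 20


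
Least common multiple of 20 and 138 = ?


GCD(20, 138) = 2
LCM = 20*138/2 = 2760/2 = 1380

LCM = 1380


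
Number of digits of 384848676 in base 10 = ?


384848676 has 9 digits in base 10
floor(log10(384848676)) + 1 = floor(8.5853) + 1 = 9

9 digits (base 10)


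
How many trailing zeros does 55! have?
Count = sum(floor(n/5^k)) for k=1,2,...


floor(55/5) = 11
floor(55/25) = 2
Total = 13

13 trailing zeros


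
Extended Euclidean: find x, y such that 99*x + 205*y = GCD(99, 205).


Tabular extended Euclidean (each row: r = 99*s + 205*t):
r=99, s=1, t=0
r=205, s=0, t=1
q=0: r=99, s=1, t=0   [99*(1) + 205*(0) = 99]
q=2: r=7, s=-2, t=1   [99*(-2) + 205*(1) = 7]
q=14: r=1, s=29, t=-14   [99*(29) + 205*(-14) = 1]
q=7: r=0, s=-205, t=99   [99*(-205) + 205*(99) = 0]
GCD = 1; from the row with r=1: x=29, y=-14
Check: 99*(29) + 205*(-14) = 2871 - 2870 = 1

GCD = 1, x = 29, y = -14


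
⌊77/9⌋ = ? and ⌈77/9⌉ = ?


77/9 = 8.5556
floor = 8
ceil = 9

floor = 8, ceil = 9


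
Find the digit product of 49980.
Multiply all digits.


4 × 9 × 9 × 8 × 0 = 0


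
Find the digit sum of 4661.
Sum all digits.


4 + 6 + 6 + 1 = 17


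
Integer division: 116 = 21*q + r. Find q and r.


116 = 21 * 5 + 11
Check: 105 + 11 = 116

q = 5, r = 11


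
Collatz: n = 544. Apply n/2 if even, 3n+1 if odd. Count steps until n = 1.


544 → 272 → 136 → 68 → 34 → 17 → 52 → 26 → 13 → 40 → 20 → 10 → 5 → 16 → 8 → 4 → 2 → 1
Total steps = 17

17 steps


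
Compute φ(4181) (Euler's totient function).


4181 = 37 × 113
Prime factors: 37, 113
φ(4181) = 4181 × (1-1/37) × (1-1/113)
= 4181 × 36/37 × 112/113 = 4032

φ(4181) = 4032


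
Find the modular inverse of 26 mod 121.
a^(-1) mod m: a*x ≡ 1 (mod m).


Use the extended Euclidean algorithm on (121, 26); each row r = 121*s + 26*t:
r=121, s=1, t=0
r=26, s=0, t=1
q=4: r=17, s=1, t=-4   [121*(1) + 26*(-4) = 17]
q=1: r=9, s=-1, t=5   [121*(-1) + 26*(5) = 9]
q=1: r=8, s=2, t=-9   [121*(2) + 26*(-9) = 8]
q=1: r=1, s=-3, t=14   [121*(-3) + 26*(14) = 1]
q=8: r=0, s=26, t=-121   [121*(26) + 26*(-121) = 0]
GCD = 1 with t = 14, so 26*(14) ≡ 1 (mod 121)
Inverse = 14 mod 121 = 14
Check: 26 * 14 = 364 ≡ 1 (mod 121)

26^(-1) ≡ 14 (mod 121)


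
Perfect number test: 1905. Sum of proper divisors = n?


Proper divisors of 1905: 1, 3, 5, 15, 127, 381, 635
Sum = 1 + 3 + 5 + 15 + 127 + 381 + 635 = 1167

No, 1905 is not perfect (1167 ≠ 1905)


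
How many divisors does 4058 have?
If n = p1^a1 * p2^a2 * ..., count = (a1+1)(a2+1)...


4058 = 2^1 × 2029^1
d(4058) = (1+1) × (1+1) = 4

4 divisors


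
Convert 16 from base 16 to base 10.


16 (base 16) = 22 (decimal)
22 (decimal) = 22 (base 10)


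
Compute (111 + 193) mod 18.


111 + 193 = 304
304 mod 18 = 16


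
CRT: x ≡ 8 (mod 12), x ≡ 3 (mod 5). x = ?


M = 12*5 = 60
M1 = M/12 = 5, M2 = M/5 = 12
M1^(-1) mod 12 = 5, M2^(-1) mod 5 = 3
x = 8*5*5 + 3*12*3 = 308
308 mod 60 = 8
Check: 8 mod 12 = 8 ✓, 8 mod 5 = 3 ✓

x ≡ 8 (mod 60)


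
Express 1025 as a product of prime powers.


1025 / 5 = 205
205 / 5 = 41
41 / 41 = 1
1025 = 5^2 × 41


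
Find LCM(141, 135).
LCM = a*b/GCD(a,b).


GCD(141, 135) = 3
LCM = 141*135/3 = 19035/3 = 6345

LCM = 6345


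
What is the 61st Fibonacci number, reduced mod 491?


F(k) mod 491 for k=1..61:
1, 1, 2, 3, 5, 8, 13, 21, 34, 55, 89, 144, 233, 377, 119, 5, 124, 129, 253, 382, 144, 35, 179, 214, 393, 116, 18, 134, 152, 286, 438, 233, 180, 413, 102, 24, 126, 150, 276, 426, 211, 146, 357, 12, 369, 381, 259, 149, 408, 66, 474, 49, 32, 81, 113, 194, 307, 10, 317, 327, 153
F(61) mod 491 = 153


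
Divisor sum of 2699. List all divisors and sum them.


Divisors of 2699: 1, 2699
Sum = 1 + 2699 = 2700

σ(2699) = 2700


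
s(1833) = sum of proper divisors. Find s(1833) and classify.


Proper divisors: 1, 3, 13, 39, 47, 141, 611
Sum = 1 + 3 + 13 + 39 + 47 + 141 + 611 = 855
855 < 1833 → deficient

s(1833) = 855 (deficient)


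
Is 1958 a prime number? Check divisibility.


1958 / 2 = 979 (exact division)
1958 is NOT prime.

No, 1958 is not prime


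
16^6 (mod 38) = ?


16^1 mod 38 = 16
16^2 mod 38 = 28
16^3 mod 38 = 30
16^4 mod 38 = 24
16^5 mod 38 = 4
16^6 mod 38 = 26


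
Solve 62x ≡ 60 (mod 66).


GCD(62, 66) = 2 divides 60
Divide: 31x ≡ 30 (mod 33)
x ≡ 18 (mod 33)


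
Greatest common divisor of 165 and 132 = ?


165 = 1 * 132 + 33
132 = 4 * 33 + 0
GCD = 33


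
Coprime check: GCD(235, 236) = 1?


Euclidean algorithm:
236 = 1 * 235 + 1
235 = 235 * 1 + 0
GCD(235, 236) = 1

Yes, coprime (GCD = 1)


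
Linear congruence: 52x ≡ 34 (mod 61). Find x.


GCD(52, 61) = 1, unique solution
a^(-1) mod 61 = 27
x = 27 * 34 mod 61 = 3

x ≡ 3 (mod 61)


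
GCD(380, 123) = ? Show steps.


380 = 3 * 123 + 11
123 = 11 * 11 + 2
11 = 5 * 2 + 1
2 = 2 * 1 + 0
GCD = 1


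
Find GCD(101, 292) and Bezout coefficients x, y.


Tabular extended Euclidean (each row: r = 101*s + 292*t):
r=101, s=1, t=0
r=292, s=0, t=1
q=0: r=101, s=1, t=0   [101*(1) + 292*(0) = 101]
q=2: r=90, s=-2, t=1   [101*(-2) + 292*(1) = 90]
q=1: r=11, s=3, t=-1   [101*(3) + 292*(-1) = 11]
q=8: r=2, s=-26, t=9   [101*(-26) + 292*(9) = 2]
q=5: r=1, s=133, t=-46   [101*(133) + 292*(-46) = 1]
q=2: r=0, s=-292, t=101   [101*(-292) + 292*(101) = 0]
GCD = 1; from the row with r=1: x=133, y=-46
Check: 101*(133) + 292*(-46) = 13433 - 13432 = 1

GCD = 1, x = 133, y = -46
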